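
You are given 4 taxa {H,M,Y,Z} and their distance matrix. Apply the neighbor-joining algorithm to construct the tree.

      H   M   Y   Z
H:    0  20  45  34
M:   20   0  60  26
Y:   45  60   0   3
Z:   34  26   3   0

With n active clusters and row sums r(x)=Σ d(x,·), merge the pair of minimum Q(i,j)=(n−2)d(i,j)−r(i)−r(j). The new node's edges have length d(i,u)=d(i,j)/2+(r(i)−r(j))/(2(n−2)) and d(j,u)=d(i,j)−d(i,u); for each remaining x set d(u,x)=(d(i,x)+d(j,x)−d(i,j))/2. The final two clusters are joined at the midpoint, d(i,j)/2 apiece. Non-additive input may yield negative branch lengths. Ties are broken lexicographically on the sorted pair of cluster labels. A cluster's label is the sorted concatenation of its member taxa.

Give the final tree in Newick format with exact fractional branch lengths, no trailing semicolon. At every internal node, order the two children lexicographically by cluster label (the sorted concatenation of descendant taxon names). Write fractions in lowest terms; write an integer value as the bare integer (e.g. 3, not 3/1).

(((H:33/4,M:47/4):119/4,Y:51/4):-39/8,Z:-39/8)

step 1: merge (H,M) at d=20, Q=-165; branch lengths H→33/4, M→47/4; new cluster HM
  updated: d(HM,Y)=85/2, d(HM,Z)=20
step 2: merge (HM,Y) at d=85/2, Q=-131/2; branch lengths HM→119/4, Y→51/4; new cluster HMY
  updated: d(HMY,Z)=-39/4
step 3: merge (HMY,Z) at d=-39/4; branch lengths HMY→-39/8, Z→-39/8; new cluster HMYZ
final tree: (((H:33/4,M:47/4):119/4,Y:51/4):-39/8,Z:-39/8)
total length: 211/4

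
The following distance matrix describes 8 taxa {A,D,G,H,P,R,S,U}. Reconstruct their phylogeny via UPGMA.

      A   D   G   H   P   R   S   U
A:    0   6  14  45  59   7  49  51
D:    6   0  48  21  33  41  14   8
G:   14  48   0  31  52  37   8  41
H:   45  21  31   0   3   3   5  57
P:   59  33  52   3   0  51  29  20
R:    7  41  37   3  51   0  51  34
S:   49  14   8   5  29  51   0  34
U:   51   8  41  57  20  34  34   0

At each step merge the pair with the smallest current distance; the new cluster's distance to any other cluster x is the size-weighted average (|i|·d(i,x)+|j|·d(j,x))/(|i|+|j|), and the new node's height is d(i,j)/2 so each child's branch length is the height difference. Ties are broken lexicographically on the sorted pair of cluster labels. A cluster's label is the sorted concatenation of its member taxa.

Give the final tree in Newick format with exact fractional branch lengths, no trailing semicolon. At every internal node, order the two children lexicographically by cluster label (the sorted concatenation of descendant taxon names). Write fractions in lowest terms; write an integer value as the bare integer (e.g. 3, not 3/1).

((((A:3,D:3):9,R:12):7/2,U:31/2):81/32,((G:4,S:4):85/8,(H:3/2,P:3/2):105/8):109/32)

step 1: merge (H,P) at d=3; branch lengths H→3/2, P→3/2; new cluster HP
  updated: d(A,HP)=52, d(D,HP)=27, d(G,HP)=83/2, d(HP,R)=27, d(HP,S)=17, d(HP,U)=77/2
step 2: merge (A,D) at d=6; branch lengths A→3, D→3; new cluster AD
  updated: d(AD,G)=31, d(AD,HP)=79/2, d(AD,R)=24, d(AD,S)=63/2, d(AD,U)=59/2
step 3: merge (G,S) at d=8; branch lengths G→4, S→4; new cluster GS
  updated: d(AD,GS)=125/4, d(GS,HP)=117/4, d(GS,R)=44, d(GS,U)=75/2
step 4: merge (AD,R) at d=24; branch lengths AD→9, R→12; new cluster ADR
  updated: d(ADR,GS)=71/2, d(ADR,HP)=106/3, d(ADR,U)=31
step 5: merge (GS,HP) at d=117/4; branch lengths GS→85/8, HP→105/8; new cluster GHPS
  updated: d(ADR,GHPS)=425/12, d(GHPS,U)=38
step 6: merge (ADR,U) at d=31; branch lengths ADR→7/2, U→31/2; new cluster ADRU
  updated: d(ADRU,GHPS)=577/16
step 7: merge (ADRU,GHPS) at d=577/16; branch lengths ADRU→81/32, GHPS→109/32; new cluster ADGHPRSU
final tree: ((((A:3,D:3):9,R:12):7/2,U:31/2):81/32,((G:4,S:4):85/8,(H:3/2,P:3/2):105/8):109/32)
total length: 1387/16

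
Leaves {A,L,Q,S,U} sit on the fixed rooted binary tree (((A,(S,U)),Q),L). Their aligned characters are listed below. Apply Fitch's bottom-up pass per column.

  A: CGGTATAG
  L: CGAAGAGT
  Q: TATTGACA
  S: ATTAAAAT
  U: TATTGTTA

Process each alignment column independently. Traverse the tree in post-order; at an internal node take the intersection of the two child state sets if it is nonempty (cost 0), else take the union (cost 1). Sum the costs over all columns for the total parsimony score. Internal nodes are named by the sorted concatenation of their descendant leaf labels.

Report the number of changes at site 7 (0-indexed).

3

SU@0: {A} ∪ {T} = {A,T} (union, +1)
ASU@0: {C} ∪ {A,T} = {A,C,T} (union, +1)
AQSU@0: {A,C,T} ∩ {T} = {T} (intersection, +0)
ALQSU@0: {T} ∪ {C} = {C,T} (union, +1)
SU@1: {T} ∪ {A} = {A,T} (union, +1)
ASU@1: {G} ∪ {A,T} = {A,G,T} (union, +1)
AQSU@1: {A,G,T} ∩ {A} = {A} (intersection, +0)
ALQSU@1: {A} ∪ {G} = {A,G} (union, +1)
SU@2: {T} ∩ {T} = {T} (intersection, +0)
ASU@2: {G} ∪ {T} = {G,T} (union, +1)
AQSU@2: {G,T} ∩ {T} = {T} (intersection, +0)
ALQSU@2: {T} ∪ {A} = {A,T} (union, +1)
SU@3: {A} ∪ {T} = {A,T} (union, +1)
ASU@3: {T} ∩ {A,T} = {T} (intersection, +0)
AQSU@3: {T} ∩ {T} = {T} (intersection, +0)
ALQSU@3: {T} ∪ {A} = {A,T} (union, +1)
SU@4: {A} ∪ {G} = {A,G} (union, +1)
ASU@4: {A} ∩ {A,G} = {A} (intersection, +0)
AQSU@4: {A} ∪ {G} = {A,G} (union, +1)
ALQSU@4: {A,G} ∩ {G} = {G} (intersection, +0)
SU@5: {A} ∪ {T} = {A,T} (union, +1)
ASU@5: {T} ∩ {A,T} = {T} (intersection, +0)
AQSU@5: {T} ∪ {A} = {A,T} (union, +1)
ALQSU@5: {A,T} ∩ {A} = {A} (intersection, +0)
SU@6: {A} ∪ {T} = {A,T} (union, +1)
ASU@6: {A} ∩ {A,T} = {A} (intersection, +0)
AQSU@6: {A} ∪ {C} = {A,C} (union, +1)
ALQSU@6: {A,C} ∪ {G} = {A,C,G} (union, +1)
SU@7: {T} ∪ {A} = {A,T} (union, +1)
ASU@7: {G} ∪ {A,T} = {A,G,T} (union, +1)
AQSU@7: {A,G,T} ∩ {A} = {A} (intersection, +0)
ALQSU@7: {A} ∪ {T} = {A,T} (union, +1)
per-site changes: [3, 3, 2, 2, 2, 2, 3, 3]; total = 20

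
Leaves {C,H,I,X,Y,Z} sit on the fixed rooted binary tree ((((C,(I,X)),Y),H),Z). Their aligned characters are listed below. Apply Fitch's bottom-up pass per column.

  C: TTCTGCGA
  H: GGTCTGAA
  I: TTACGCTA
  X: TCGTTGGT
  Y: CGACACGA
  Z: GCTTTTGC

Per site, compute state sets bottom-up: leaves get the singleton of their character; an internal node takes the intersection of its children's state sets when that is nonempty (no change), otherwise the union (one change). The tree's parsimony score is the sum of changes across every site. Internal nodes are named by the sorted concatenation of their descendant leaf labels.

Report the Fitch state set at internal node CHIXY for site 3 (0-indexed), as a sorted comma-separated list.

[col 0] IX: children I:{T}, X:{T} ∩→ {T}; cost 0
[col 0] CIX: children C:{T}, IX:{T} ∩→ {T}; cost 0
[col 0] CIXY: children CIX:{T}, Y:{C} ∪→ {C,T}; cost 1
[col 0] CHIXY: children CIXY:{C,T}, H:{G} ∪→ {C,G,T}; cost 1
[col 0] CHIXYZ: children CHIXY:{C,G,T}, Z:{G} ∩→ {G}; cost 0
[col 1] IX: children I:{T}, X:{C} ∪→ {C,T}; cost 1
[col 1] CIX: children C:{T}, IX:{C,T} ∩→ {T}; cost 0
[col 1] CIXY: children CIX:{T}, Y:{G} ∪→ {G,T}; cost 1
[col 1] CHIXY: children CIXY:{G,T}, H:{G} ∩→ {G}; cost 0
[col 1] CHIXYZ: children CHIXY:{G}, Z:{C} ∪→ {C,G}; cost 1
[col 2] IX: children I:{A}, X:{G} ∪→ {A,G}; cost 1
[col 2] CIX: children C:{C}, IX:{A,G} ∪→ {A,C,G}; cost 1
[col 2] CIXY: children CIX:{A,C,G}, Y:{A} ∩→ {A}; cost 0
[col 2] CHIXY: children CIXY:{A}, H:{T} ∪→ {A,T}; cost 1
[col 2] CHIXYZ: children CHIXY:{A,T}, Z:{T} ∩→ {T}; cost 0
[col 3] IX: children I:{C}, X:{T} ∪→ {C,T}; cost 1
[col 3] CIX: children C:{T}, IX:{C,T} ∩→ {T}; cost 0
[col 3] CIXY: children CIX:{T}, Y:{C} ∪→ {C,T}; cost 1
[col 3] CHIXY: children CIXY:{C,T}, H:{C} ∩→ {C}; cost 0
[col 3] CHIXYZ: children CHIXY:{C}, Z:{T} ∪→ {C,T}; cost 1
[col 4] IX: children I:{G}, X:{T} ∪→ {G,T}; cost 1
[col 4] CIX: children C:{G}, IX:{G,T} ∩→ {G}; cost 0
[col 4] CIXY: children CIX:{G}, Y:{A} ∪→ {A,G}; cost 1
[col 4] CHIXY: children CIXY:{A,G}, H:{T} ∪→ {A,G,T}; cost 1
[col 4] CHIXYZ: children CHIXY:{A,G,T}, Z:{T} ∩→ {T}; cost 0
[col 5] IX: children I:{C}, X:{G} ∪→ {C,G}; cost 1
[col 5] CIX: children C:{C}, IX:{C,G} ∩→ {C}; cost 0
[col 5] CIXY: children CIX:{C}, Y:{C} ∩→ {C}; cost 0
[col 5] CHIXY: children CIXY:{C}, H:{G} ∪→ {C,G}; cost 1
[col 5] CHIXYZ: children CHIXY:{C,G}, Z:{T} ∪→ {C,G,T}; cost 1
[col 6] IX: children I:{T}, X:{G} ∪→ {G,T}; cost 1
[col 6] CIX: children C:{G}, IX:{G,T} ∩→ {G}; cost 0
[col 6] CIXY: children CIX:{G}, Y:{G} ∩→ {G}; cost 0
[col 6] CHIXY: children CIXY:{G}, H:{A} ∪→ {A,G}; cost 1
[col 6] CHIXYZ: children CHIXY:{A,G}, Z:{G} ∩→ {G}; cost 0
[col 7] IX: children I:{A}, X:{T} ∪→ {A,T}; cost 1
[col 7] CIX: children C:{A}, IX:{A,T} ∩→ {A}; cost 0
[col 7] CIXY: children CIX:{A}, Y:{A} ∩→ {A}; cost 0
[col 7] CHIXY: children CIXY:{A}, H:{A} ∩→ {A}; cost 0
[col 7] CHIXYZ: children CHIXY:{A}, Z:{C} ∪→ {A,C}; cost 1
per-site changes: [2, 3, 3, 3, 3, 3, 2, 2]; total = 21

C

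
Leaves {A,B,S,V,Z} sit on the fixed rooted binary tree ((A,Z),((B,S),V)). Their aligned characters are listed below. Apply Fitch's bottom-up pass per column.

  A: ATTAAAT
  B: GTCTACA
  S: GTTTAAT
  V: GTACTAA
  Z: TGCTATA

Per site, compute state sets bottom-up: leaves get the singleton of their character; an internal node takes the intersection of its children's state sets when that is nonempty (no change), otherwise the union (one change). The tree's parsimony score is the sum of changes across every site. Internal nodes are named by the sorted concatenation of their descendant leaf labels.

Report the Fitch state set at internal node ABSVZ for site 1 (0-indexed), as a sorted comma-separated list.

T

[col 0] AZ: children A:{A}, Z:{T} ∪→ {A,T}; cost 1
[col 0] BS: children B:{G}, S:{G} ∩→ {G}; cost 0
[col 0] BSV: children BS:{G}, V:{G} ∩→ {G}; cost 0
[col 0] ABSVZ: children AZ:{A,T}, BSV:{G} ∪→ {A,G,T}; cost 1
[col 1] AZ: children A:{T}, Z:{G} ∪→ {G,T}; cost 1
[col 1] BS: children B:{T}, S:{T} ∩→ {T}; cost 0
[col 1] BSV: children BS:{T}, V:{T} ∩→ {T}; cost 0
[col 1] ABSVZ: children AZ:{G,T}, BSV:{T} ∩→ {T}; cost 0
[col 2] AZ: children A:{T}, Z:{C} ∪→ {C,T}; cost 1
[col 2] BS: children B:{C}, S:{T} ∪→ {C,T}; cost 1
[col 2] BSV: children BS:{C,T}, V:{A} ∪→ {A,C,T}; cost 1
[col 2] ABSVZ: children AZ:{C,T}, BSV:{A,C,T} ∩→ {C,T}; cost 0
[col 3] AZ: children A:{A}, Z:{T} ∪→ {A,T}; cost 1
[col 3] BS: children B:{T}, S:{T} ∩→ {T}; cost 0
[col 3] BSV: children BS:{T}, V:{C} ∪→ {C,T}; cost 1
[col 3] ABSVZ: children AZ:{A,T}, BSV:{C,T} ∩→ {T}; cost 0
[col 4] AZ: children A:{A}, Z:{A} ∩→ {A}; cost 0
[col 4] BS: children B:{A}, S:{A} ∩→ {A}; cost 0
[col 4] BSV: children BS:{A}, V:{T} ∪→ {A,T}; cost 1
[col 4] ABSVZ: children AZ:{A}, BSV:{A,T} ∩→ {A}; cost 0
[col 5] AZ: children A:{A}, Z:{T} ∪→ {A,T}; cost 1
[col 5] BS: children B:{C}, S:{A} ∪→ {A,C}; cost 1
[col 5] BSV: children BS:{A,C}, V:{A} ∩→ {A}; cost 0
[col 5] ABSVZ: children AZ:{A,T}, BSV:{A} ∩→ {A}; cost 0
[col 6] AZ: children A:{T}, Z:{A} ∪→ {A,T}; cost 1
[col 6] BS: children B:{A}, S:{T} ∪→ {A,T}; cost 1
[col 6] BSV: children BS:{A,T}, V:{A} ∩→ {A}; cost 0
[col 6] ABSVZ: children AZ:{A,T}, BSV:{A} ∩→ {A}; cost 0
per-site changes: [2, 1, 3, 2, 1, 2, 2]; total = 13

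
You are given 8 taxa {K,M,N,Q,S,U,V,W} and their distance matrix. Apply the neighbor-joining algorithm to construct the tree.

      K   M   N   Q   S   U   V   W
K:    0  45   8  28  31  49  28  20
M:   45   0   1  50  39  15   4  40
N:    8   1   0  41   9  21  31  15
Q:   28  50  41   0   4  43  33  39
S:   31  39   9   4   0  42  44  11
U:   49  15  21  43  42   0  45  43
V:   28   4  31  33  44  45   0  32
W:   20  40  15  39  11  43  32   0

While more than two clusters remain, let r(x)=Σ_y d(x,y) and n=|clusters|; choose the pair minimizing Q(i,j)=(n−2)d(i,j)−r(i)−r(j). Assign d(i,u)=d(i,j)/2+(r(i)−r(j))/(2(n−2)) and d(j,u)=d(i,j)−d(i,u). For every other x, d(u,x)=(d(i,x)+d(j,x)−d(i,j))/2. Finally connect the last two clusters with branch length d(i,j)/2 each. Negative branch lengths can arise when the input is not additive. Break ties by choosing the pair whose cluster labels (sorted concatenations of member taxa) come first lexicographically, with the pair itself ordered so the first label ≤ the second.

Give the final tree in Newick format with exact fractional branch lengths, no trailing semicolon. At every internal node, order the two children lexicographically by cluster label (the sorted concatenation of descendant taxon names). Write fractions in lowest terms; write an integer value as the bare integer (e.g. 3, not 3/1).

(((K:79/8,(((M:-9/10,V:49/10):157/16,U:291/16):167/24,N:-83/24):25/4):19/8,(Q:41/6,S:-17/6):231/16):137/32,W:137/32)

step 1: merge (Q,S) at d=4, Q=-394; branch lengths Q→41/6, S→-17/6; new cluster QS
  updated: d(K,QS)=55/2, d(M,QS)=85/2, d(N,QS)=23, d(QS,U)=81/2, d(QS,V)=73/2, d(QS,W)=23
step 2: merge (M,V) at d=4, Q=-304; branch lengths M→-9/10, V→49/10; new cluster MV
  updated: d(K,MV)=69/2, d(MV,N)=14, d(MV,QS)=75/2, d(MV,U)=28, d(MV,W)=34
step 3: merge (MV,U) at d=28, Q=-435/2; branch lengths MV→157/16, U→291/16; new cluster MUV
  updated: d(K,MUV)=111/4, d(MUV,N)=7/2, d(MUV,QS)=25, d(MUV,W)=49/2
step 4: merge (MUV,N) at d=7/2, Q=-479/4; branch lengths MUV→167/24, N→-83/24; new cluster MNUV
  updated: d(K,MNUV)=129/8, d(MNUV,QS)=89/4, d(MNUV,W)=18
step 5: merge (K,MNUV) at d=129/8, Q=-351/4; branch lengths K→79/8, MNUV→25/4; new cluster KMNUV
  updated: d(KMNUV,QS)=269/16, d(KMNUV,W)=175/16
step 6: merge (KMNUV,QS) at d=269/16, Q=-203/4; branch lengths KMNUV→19/8, QS→231/16; new cluster KMNQSUV
  updated: d(KMNQSUV,W)=137/16
step 7: merge (KMNQSUV,W) at d=137/16; branch lengths KMNQSUV→137/32, W→137/32; new cluster KMNQSUVW
final tree: (((K:79/8,(((M:-9/10,V:49/10):157/16,U:291/16):167/24,N:-83/24):25/4):19/8,(Q:41/6,S:-17/6):231/16):137/32,W:137/32)
total length: 81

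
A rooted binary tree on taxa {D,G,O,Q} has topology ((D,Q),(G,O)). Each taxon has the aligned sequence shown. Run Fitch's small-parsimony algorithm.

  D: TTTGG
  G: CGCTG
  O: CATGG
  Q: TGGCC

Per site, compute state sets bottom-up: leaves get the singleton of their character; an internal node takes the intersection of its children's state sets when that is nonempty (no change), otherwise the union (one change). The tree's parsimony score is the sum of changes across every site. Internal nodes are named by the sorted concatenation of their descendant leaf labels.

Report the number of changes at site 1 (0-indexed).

site 0, node DQ: D={T} ∩ Q={T} → {T} (+0)
site 0, node GO: G={C} ∩ O={C} → {C} (+0)
site 0, node DGOQ: DQ={T} ∪ GO={C} → {C,T} (+1)
site 1, node DQ: D={T} ∪ Q={G} → {G,T} (+1)
site 1, node GO: G={G} ∪ O={A} → {A,G} (+1)
site 1, node DGOQ: DQ={G,T} ∩ GO={A,G} → {G} (+0)
site 2, node DQ: D={T} ∪ Q={G} → {G,T} (+1)
site 2, node GO: G={C} ∪ O={T} → {C,T} (+1)
site 2, node DGOQ: DQ={G,T} ∩ GO={C,T} → {T} (+0)
site 3, node DQ: D={G} ∪ Q={C} → {C,G} (+1)
site 3, node GO: G={T} ∪ O={G} → {G,T} (+1)
site 3, node DGOQ: DQ={C,G} ∩ GO={G,T} → {G} (+0)
site 4, node DQ: D={G} ∪ Q={C} → {C,G} (+1)
site 4, node GO: G={G} ∩ O={G} → {G} (+0)
site 4, node DGOQ: DQ={C,G} ∩ GO={G} → {G} (+0)
per-site changes: [1, 2, 2, 2, 1]; total = 8

2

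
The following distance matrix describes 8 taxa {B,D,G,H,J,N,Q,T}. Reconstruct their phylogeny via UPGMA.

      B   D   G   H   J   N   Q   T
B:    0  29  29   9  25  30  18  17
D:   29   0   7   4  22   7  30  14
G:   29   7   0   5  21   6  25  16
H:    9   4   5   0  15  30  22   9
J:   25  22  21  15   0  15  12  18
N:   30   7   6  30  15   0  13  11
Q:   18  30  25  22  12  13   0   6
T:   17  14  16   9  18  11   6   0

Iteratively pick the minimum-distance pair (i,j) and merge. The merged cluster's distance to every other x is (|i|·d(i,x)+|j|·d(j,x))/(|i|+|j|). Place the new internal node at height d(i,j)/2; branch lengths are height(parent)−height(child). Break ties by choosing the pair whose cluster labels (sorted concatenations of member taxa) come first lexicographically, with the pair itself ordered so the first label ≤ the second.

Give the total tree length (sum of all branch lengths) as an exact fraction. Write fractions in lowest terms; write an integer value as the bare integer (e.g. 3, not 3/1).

8899/168

iteration 1: select D,H (d=4); attach at lengths (2, 2); label the merged cluster DH
  updated: d(B,DH)=19, d(DH,G)=6, d(DH,J)=37/2, d(DH,N)=37/2, d(DH,Q)=26, d(DH,T)=23/2
iteration 2: select DH,G (d=6); attach at lengths (1, 3); label the merged cluster DGH
  updated: d(B,DGH)=67/3, d(DGH,J)=58/3, d(DGH,N)=43/3, d(DGH,Q)=77/3, d(DGH,T)=13
iteration 3: select Q,T (d=6); attach at lengths (3, 3); label the merged cluster QT
  updated: d(B,QT)=35/2, d(DGH,QT)=58/3, d(J,QT)=15, d(N,QT)=12
iteration 4: select N,QT (d=12); attach at lengths (6, 3); label the merged cluster NQT
  updated: d(B,NQT)=65/3, d(DGH,NQT)=53/3, d(J,NQT)=15
iteration 5: select J,NQT (d=15); attach at lengths (15/2, 3/2); label the merged cluster JNQT
  updated: d(B,JNQT)=45/2, d(DGH,JNQT)=217/12
iteration 6: select DGH,JNQT (d=217/12); attach at lengths (145/24, 37/24); label the merged cluster DGHJNQT
  updated: d(B,DGHJNQT)=157/7
iteration 7: select B,DGHJNQT (d=157/7); attach at lengths (157/14, 365/168); label the merged cluster BDGHJNQT
final tree: (B:157/14,(((D:2,H:2):1,G:3):145/24,(J:15/2,(N:6,(Q:3,T:3):3):3/2):37/24):365/168)
total length: 8899/168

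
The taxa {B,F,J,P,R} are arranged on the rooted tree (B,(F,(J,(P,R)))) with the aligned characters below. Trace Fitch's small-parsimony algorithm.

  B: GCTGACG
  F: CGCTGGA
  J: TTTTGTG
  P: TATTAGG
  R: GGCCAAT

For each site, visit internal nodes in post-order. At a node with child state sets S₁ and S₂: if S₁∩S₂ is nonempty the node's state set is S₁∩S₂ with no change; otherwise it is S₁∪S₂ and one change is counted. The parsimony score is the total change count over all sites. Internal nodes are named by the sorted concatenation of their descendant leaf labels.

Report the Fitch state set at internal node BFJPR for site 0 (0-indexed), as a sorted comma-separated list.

site 0, node PR: P={T} ∪ R={G} → {G,T} (+1)
site 0, node JPR: J={T} ∩ PR={G,T} → {T} (+0)
site 0, node FJPR: F={C} ∪ JPR={T} → {C,T} (+1)
site 0, node BFJPR: B={G} ∪ FJPR={C,T} → {C,G,T} (+1)
site 1, node PR: P={A} ∪ R={G} → {A,G} (+1)
site 1, node JPR: J={T} ∪ PR={A,G} → {A,G,T} (+1)
site 1, node FJPR: F={G} ∩ JPR={A,G,T} → {G} (+0)
site 1, node BFJPR: B={C} ∪ FJPR={G} → {C,G} (+1)
site 2, node PR: P={T} ∪ R={C} → {C,T} (+1)
site 2, node JPR: J={T} ∩ PR={C,T} → {T} (+0)
site 2, node FJPR: F={C} ∪ JPR={T} → {C,T} (+1)
site 2, node BFJPR: B={T} ∩ FJPR={C,T} → {T} (+0)
site 3, node PR: P={T} ∪ R={C} → {C,T} (+1)
site 3, node JPR: J={T} ∩ PR={C,T} → {T} (+0)
site 3, node FJPR: F={T} ∩ JPR={T} → {T} (+0)
site 3, node BFJPR: B={G} ∪ FJPR={T} → {G,T} (+1)
site 4, node PR: P={A} ∩ R={A} → {A} (+0)
site 4, node JPR: J={G} ∪ PR={A} → {A,G} (+1)
site 4, node FJPR: F={G} ∩ JPR={A,G} → {G} (+0)
site 4, node BFJPR: B={A} ∪ FJPR={G} → {A,G} (+1)
site 5, node PR: P={G} ∪ R={A} → {A,G} (+1)
site 5, node JPR: J={T} ∪ PR={A,G} → {A,G,T} (+1)
site 5, node FJPR: F={G} ∩ JPR={A,G,T} → {G} (+0)
site 5, node BFJPR: B={C} ∪ FJPR={G} → {C,G} (+1)
site 6, node PR: P={G} ∪ R={T} → {G,T} (+1)
site 6, node JPR: J={G} ∩ PR={G,T} → {G} (+0)
site 6, node FJPR: F={A} ∪ JPR={G} → {A,G} (+1)
site 6, node BFJPR: B={G} ∩ FJPR={A,G} → {G} (+0)
per-site changes: [3, 3, 2, 2, 2, 3, 2]; total = 17

C,G,T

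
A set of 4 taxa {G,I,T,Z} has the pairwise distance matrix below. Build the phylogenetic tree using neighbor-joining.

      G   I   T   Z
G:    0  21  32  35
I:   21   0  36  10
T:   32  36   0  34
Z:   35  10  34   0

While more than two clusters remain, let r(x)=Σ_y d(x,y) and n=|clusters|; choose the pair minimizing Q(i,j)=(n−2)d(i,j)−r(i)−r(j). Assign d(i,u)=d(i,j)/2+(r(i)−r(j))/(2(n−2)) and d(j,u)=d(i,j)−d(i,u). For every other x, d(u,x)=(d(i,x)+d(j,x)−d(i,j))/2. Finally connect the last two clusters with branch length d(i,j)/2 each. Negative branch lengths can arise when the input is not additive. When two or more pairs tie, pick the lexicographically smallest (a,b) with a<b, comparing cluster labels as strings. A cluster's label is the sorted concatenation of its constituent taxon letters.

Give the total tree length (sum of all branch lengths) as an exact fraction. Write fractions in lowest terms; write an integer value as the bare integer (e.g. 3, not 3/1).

iteration 1: select G,T (d=32, Q=-126); attach at lengths (25/2, 39/2); label the merged cluster GT
  updated: d(GT,I)=25/2, d(GT,Z)=37/2
iteration 2: select GT,I (d=25/2, Q=-41); attach at lengths (21/2, 2); label the merged cluster GIT
  updated: d(GIT,Z)=8
iteration 3: select GIT,Z (d=8); attach at lengths (4, 4); label the merged cluster GITZ
final tree: (((G:25/2,T:39/2):21/2,I:2):4,Z:4)
total length: 105/2

105/2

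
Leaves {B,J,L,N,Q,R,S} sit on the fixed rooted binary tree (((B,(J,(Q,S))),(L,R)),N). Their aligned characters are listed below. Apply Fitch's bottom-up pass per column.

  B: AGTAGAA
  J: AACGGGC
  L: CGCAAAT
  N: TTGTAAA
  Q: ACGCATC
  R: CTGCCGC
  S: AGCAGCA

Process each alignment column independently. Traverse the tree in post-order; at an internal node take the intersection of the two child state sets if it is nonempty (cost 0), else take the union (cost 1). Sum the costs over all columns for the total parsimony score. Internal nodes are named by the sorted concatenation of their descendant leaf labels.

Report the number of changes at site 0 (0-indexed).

2

[col 0] QS: children Q:{A}, S:{A} ∩→ {A}; cost 0
[col 0] JQS: children J:{A}, QS:{A} ∩→ {A}; cost 0
[col 0] BJQS: children B:{A}, JQS:{A} ∩→ {A}; cost 0
[col 0] LR: children L:{C}, R:{C} ∩→ {C}; cost 0
[col 0] BJLQRS: children BJQS:{A}, LR:{C} ∪→ {A,C}; cost 1
[col 0] BJLNQRS: children BJLQRS:{A,C}, N:{T} ∪→ {A,C,T}; cost 1
[col 1] QS: children Q:{C}, S:{G} ∪→ {C,G}; cost 1
[col 1] JQS: children J:{A}, QS:{C,G} ∪→ {A,C,G}; cost 1
[col 1] BJQS: children B:{G}, JQS:{A,C,G} ∩→ {G}; cost 0
[col 1] LR: children L:{G}, R:{T} ∪→ {G,T}; cost 1
[col 1] BJLQRS: children BJQS:{G}, LR:{G,T} ∩→ {G}; cost 0
[col 1] BJLNQRS: children BJLQRS:{G}, N:{T} ∪→ {G,T}; cost 1
[col 2] QS: children Q:{G}, S:{C} ∪→ {C,G}; cost 1
[col 2] JQS: children J:{C}, QS:{C,G} ∩→ {C}; cost 0
[col 2] BJQS: children B:{T}, JQS:{C} ∪→ {C,T}; cost 1
[col 2] LR: children L:{C}, R:{G} ∪→ {C,G}; cost 1
[col 2] BJLQRS: children BJQS:{C,T}, LR:{C,G} ∩→ {C}; cost 0
[col 2] BJLNQRS: children BJLQRS:{C}, N:{G} ∪→ {C,G}; cost 1
[col 3] QS: children Q:{C}, S:{A} ∪→ {A,C}; cost 1
[col 3] JQS: children J:{G}, QS:{A,C} ∪→ {A,C,G}; cost 1
[col 3] BJQS: children B:{A}, JQS:{A,C,G} ∩→ {A}; cost 0
[col 3] LR: children L:{A}, R:{C} ∪→ {A,C}; cost 1
[col 3] BJLQRS: children BJQS:{A}, LR:{A,C} ∩→ {A}; cost 0
[col 3] BJLNQRS: children BJLQRS:{A}, N:{T} ∪→ {A,T}; cost 1
[col 4] QS: children Q:{A}, S:{G} ∪→ {A,G}; cost 1
[col 4] JQS: children J:{G}, QS:{A,G} ∩→ {G}; cost 0
[col 4] BJQS: children B:{G}, JQS:{G} ∩→ {G}; cost 0
[col 4] LR: children L:{A}, R:{C} ∪→ {A,C}; cost 1
[col 4] BJLQRS: children BJQS:{G}, LR:{A,C} ∪→ {A,C,G}; cost 1
[col 4] BJLNQRS: children BJLQRS:{A,C,G}, N:{A} ∩→ {A}; cost 0
[col 5] QS: children Q:{T}, S:{C} ∪→ {C,T}; cost 1
[col 5] JQS: children J:{G}, QS:{C,T} ∪→ {C,G,T}; cost 1
[col 5] BJQS: children B:{A}, JQS:{C,G,T} ∪→ {A,C,G,T}; cost 1
[col 5] LR: children L:{A}, R:{G} ∪→ {A,G}; cost 1
[col 5] BJLQRS: children BJQS:{A,C,G,T}, LR:{A,G} ∩→ {A,G}; cost 0
[col 5] BJLNQRS: children BJLQRS:{A,G}, N:{A} ∩→ {A}; cost 0
[col 6] QS: children Q:{C}, S:{A} ∪→ {A,C}; cost 1
[col 6] JQS: children J:{C}, QS:{A,C} ∩→ {C}; cost 0
[col 6] BJQS: children B:{A}, JQS:{C} ∪→ {A,C}; cost 1
[col 6] LR: children L:{T}, R:{C} ∪→ {C,T}; cost 1
[col 6] BJLQRS: children BJQS:{A,C}, LR:{C,T} ∩→ {C}; cost 0
[col 6] BJLNQRS: children BJLQRS:{C}, N:{A} ∪→ {A,C}; cost 1
per-site changes: [2, 4, 4, 4, 3, 4, 4]; total = 25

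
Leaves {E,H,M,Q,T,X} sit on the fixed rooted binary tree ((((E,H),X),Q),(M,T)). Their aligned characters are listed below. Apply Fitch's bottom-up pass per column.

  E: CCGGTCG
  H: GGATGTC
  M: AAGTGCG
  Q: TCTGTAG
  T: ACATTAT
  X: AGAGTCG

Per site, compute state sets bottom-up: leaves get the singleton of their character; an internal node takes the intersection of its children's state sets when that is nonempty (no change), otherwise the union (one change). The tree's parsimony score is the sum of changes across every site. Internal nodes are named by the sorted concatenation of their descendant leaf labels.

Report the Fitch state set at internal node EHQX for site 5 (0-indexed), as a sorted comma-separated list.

EH@0: {C} ∪ {G} = {C,G} (union, +1)
EHX@0: {C,G} ∪ {A} = {A,C,G} (union, +1)
EHQX@0: {A,C,G} ∪ {T} = {A,C,G,T} (union, +1)
MT@0: {A} ∩ {A} = {A} (intersection, +0)
EHMQTX@0: {A,C,G,T} ∩ {A} = {A} (intersection, +0)
EH@1: {C} ∪ {G} = {C,G} (union, +1)
EHX@1: {C,G} ∩ {G} = {G} (intersection, +0)
EHQX@1: {G} ∪ {C} = {C,G} (union, +1)
MT@1: {A} ∪ {C} = {A,C} (union, +1)
EHMQTX@1: {C,G} ∩ {A,C} = {C} (intersection, +0)
EH@2: {G} ∪ {A} = {A,G} (union, +1)
EHX@2: {A,G} ∩ {A} = {A} (intersection, +0)
EHQX@2: {A} ∪ {T} = {A,T} (union, +1)
MT@2: {G} ∪ {A} = {A,G} (union, +1)
EHMQTX@2: {A,T} ∩ {A,G} = {A} (intersection, +0)
EH@3: {G} ∪ {T} = {G,T} (union, +1)
EHX@3: {G,T} ∩ {G} = {G} (intersection, +0)
EHQX@3: {G} ∩ {G} = {G} (intersection, +0)
MT@3: {T} ∩ {T} = {T} (intersection, +0)
EHMQTX@3: {G} ∪ {T} = {G,T} (union, +1)
EH@4: {T} ∪ {G} = {G,T} (union, +1)
EHX@4: {G,T} ∩ {T} = {T} (intersection, +0)
EHQX@4: {T} ∩ {T} = {T} (intersection, +0)
MT@4: {G} ∪ {T} = {G,T} (union, +1)
EHMQTX@4: {T} ∩ {G,T} = {T} (intersection, +0)
EH@5: {C} ∪ {T} = {C,T} (union, +1)
EHX@5: {C,T} ∩ {C} = {C} (intersection, +0)
EHQX@5: {C} ∪ {A} = {A,C} (union, +1)
MT@5: {C} ∪ {A} = {A,C} (union, +1)
EHMQTX@5: {A,C} ∩ {A,C} = {A,C} (intersection, +0)
EH@6: {G} ∪ {C} = {C,G} (union, +1)
EHX@6: {C,G} ∩ {G} = {G} (intersection, +0)
EHQX@6: {G} ∩ {G} = {G} (intersection, +0)
MT@6: {G} ∪ {T} = {G,T} (union, +1)
EHMQTX@6: {G} ∩ {G,T} = {G} (intersection, +0)
per-site changes: [3, 3, 3, 2, 2, 3, 2]; total = 18

A,C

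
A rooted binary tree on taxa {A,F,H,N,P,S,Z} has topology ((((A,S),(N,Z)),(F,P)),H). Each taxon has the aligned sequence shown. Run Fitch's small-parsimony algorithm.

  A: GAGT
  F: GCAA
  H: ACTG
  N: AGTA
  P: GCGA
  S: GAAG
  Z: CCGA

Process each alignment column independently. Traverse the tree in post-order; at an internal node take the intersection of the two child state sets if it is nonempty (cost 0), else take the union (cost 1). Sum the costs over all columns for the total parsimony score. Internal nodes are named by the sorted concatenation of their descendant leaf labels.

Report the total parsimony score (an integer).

[col 0] AS: children A:{G}, S:{G} ∩→ {G}; cost 0
[col 0] NZ: children N:{A}, Z:{C} ∪→ {A,C}; cost 1
[col 0] ANSZ: children AS:{G}, NZ:{A,C} ∪→ {A,C,G}; cost 1
[col 0] FP: children F:{G}, P:{G} ∩→ {G}; cost 0
[col 0] AFNPSZ: children ANSZ:{A,C,G}, FP:{G} ∩→ {G}; cost 0
[col 0] AFHNPSZ: children AFNPSZ:{G}, H:{A} ∪→ {A,G}; cost 1
[col 1] AS: children A:{A}, S:{A} ∩→ {A}; cost 0
[col 1] NZ: children N:{G}, Z:{C} ∪→ {C,G}; cost 1
[col 1] ANSZ: children AS:{A}, NZ:{C,G} ∪→ {A,C,G}; cost 1
[col 1] FP: children F:{C}, P:{C} ∩→ {C}; cost 0
[col 1] AFNPSZ: children ANSZ:{A,C,G}, FP:{C} ∩→ {C}; cost 0
[col 1] AFHNPSZ: children AFNPSZ:{C}, H:{C} ∩→ {C}; cost 0
[col 2] AS: children A:{G}, S:{A} ∪→ {A,G}; cost 1
[col 2] NZ: children N:{T}, Z:{G} ∪→ {G,T}; cost 1
[col 2] ANSZ: children AS:{A,G}, NZ:{G,T} ∩→ {G}; cost 0
[col 2] FP: children F:{A}, P:{G} ∪→ {A,G}; cost 1
[col 2] AFNPSZ: children ANSZ:{G}, FP:{A,G} ∩→ {G}; cost 0
[col 2] AFHNPSZ: children AFNPSZ:{G}, H:{T} ∪→ {G,T}; cost 1
[col 3] AS: children A:{T}, S:{G} ∪→ {G,T}; cost 1
[col 3] NZ: children N:{A}, Z:{A} ∩→ {A}; cost 0
[col 3] ANSZ: children AS:{G,T}, NZ:{A} ∪→ {A,G,T}; cost 1
[col 3] FP: children F:{A}, P:{A} ∩→ {A}; cost 0
[col 3] AFNPSZ: children ANSZ:{A,G,T}, FP:{A} ∩→ {A}; cost 0
[col 3] AFHNPSZ: children AFNPSZ:{A}, H:{G} ∪→ {A,G}; cost 1
per-site changes: [3, 2, 4, 3]; total = 12

12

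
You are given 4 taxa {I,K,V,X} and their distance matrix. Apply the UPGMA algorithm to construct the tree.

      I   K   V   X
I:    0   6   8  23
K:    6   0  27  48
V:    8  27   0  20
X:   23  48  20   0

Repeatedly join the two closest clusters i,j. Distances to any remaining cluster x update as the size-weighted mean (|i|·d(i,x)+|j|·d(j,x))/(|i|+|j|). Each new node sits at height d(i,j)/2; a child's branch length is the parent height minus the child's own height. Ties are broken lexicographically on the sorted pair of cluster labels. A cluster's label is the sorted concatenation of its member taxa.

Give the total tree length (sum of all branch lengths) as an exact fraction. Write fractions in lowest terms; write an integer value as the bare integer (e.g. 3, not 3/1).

iteration 1: select I,K (d=6); attach at lengths (3, 3); label the merged cluster IK
  updated: d(IK,V)=35/2, d(IK,X)=71/2
iteration 2: select IK,V (d=35/2); attach at lengths (23/4, 35/4); label the merged cluster IKV
  updated: d(IKV,X)=91/3
iteration 3: select IKV,X (d=91/3); attach at lengths (77/12, 91/6); label the merged cluster IKVX
final tree: (((I:3,K:3):23/4,V:35/4):77/12,X:91/6)
total length: 505/12

505/12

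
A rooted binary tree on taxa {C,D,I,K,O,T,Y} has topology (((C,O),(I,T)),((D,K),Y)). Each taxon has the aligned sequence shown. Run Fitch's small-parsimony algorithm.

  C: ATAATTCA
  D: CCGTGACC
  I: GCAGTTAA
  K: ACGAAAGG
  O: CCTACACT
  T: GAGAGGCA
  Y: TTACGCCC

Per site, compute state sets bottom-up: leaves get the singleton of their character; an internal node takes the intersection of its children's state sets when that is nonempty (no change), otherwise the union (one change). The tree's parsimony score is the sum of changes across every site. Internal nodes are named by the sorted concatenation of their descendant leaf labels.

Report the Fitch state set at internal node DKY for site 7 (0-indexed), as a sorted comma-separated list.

C

[col 0] CO: children C:{A}, O:{C} ∪→ {A,C}; cost 1
[col 0] IT: children I:{G}, T:{G} ∩→ {G}; cost 0
[col 0] CIOT: children CO:{A,C}, IT:{G} ∪→ {A,C,G}; cost 1
[col 0] DK: children D:{C}, K:{A} ∪→ {A,C}; cost 1
[col 0] DKY: children DK:{A,C}, Y:{T} ∪→ {A,C,T}; cost 1
[col 0] CDIKOTY: children CIOT:{A,C,G}, DKY:{A,C,T} ∩→ {A,C}; cost 0
[col 1] CO: children C:{T}, O:{C} ∪→ {C,T}; cost 1
[col 1] IT: children I:{C}, T:{A} ∪→ {A,C}; cost 1
[col 1] CIOT: children CO:{C,T}, IT:{A,C} ∩→ {C}; cost 0
[col 1] DK: children D:{C}, K:{C} ∩→ {C}; cost 0
[col 1] DKY: children DK:{C}, Y:{T} ∪→ {C,T}; cost 1
[col 1] CDIKOTY: children CIOT:{C}, DKY:{C,T} ∩→ {C}; cost 0
[col 2] CO: children C:{A}, O:{T} ∪→ {A,T}; cost 1
[col 2] IT: children I:{A}, T:{G} ∪→ {A,G}; cost 1
[col 2] CIOT: children CO:{A,T}, IT:{A,G} ∩→ {A}; cost 0
[col 2] DK: children D:{G}, K:{G} ∩→ {G}; cost 0
[col 2] DKY: children DK:{G}, Y:{A} ∪→ {A,G}; cost 1
[col 2] CDIKOTY: children CIOT:{A}, DKY:{A,G} ∩→ {A}; cost 0
[col 3] CO: children C:{A}, O:{A} ∩→ {A}; cost 0
[col 3] IT: children I:{G}, T:{A} ∪→ {A,G}; cost 1
[col 3] CIOT: children CO:{A}, IT:{A,G} ∩→ {A}; cost 0
[col 3] DK: children D:{T}, K:{A} ∪→ {A,T}; cost 1
[col 3] DKY: children DK:{A,T}, Y:{C} ∪→ {A,C,T}; cost 1
[col 3] CDIKOTY: children CIOT:{A}, DKY:{A,C,T} ∩→ {A}; cost 0
[col 4] CO: children C:{T}, O:{C} ∪→ {C,T}; cost 1
[col 4] IT: children I:{T}, T:{G} ∪→ {G,T}; cost 1
[col 4] CIOT: children CO:{C,T}, IT:{G,T} ∩→ {T}; cost 0
[col 4] DK: children D:{G}, K:{A} ∪→ {A,G}; cost 1
[col 4] DKY: children DK:{A,G}, Y:{G} ∩→ {G}; cost 0
[col 4] CDIKOTY: children CIOT:{T}, DKY:{G} ∪→ {G,T}; cost 1
[col 5] CO: children C:{T}, O:{A} ∪→ {A,T}; cost 1
[col 5] IT: children I:{T}, T:{G} ∪→ {G,T}; cost 1
[col 5] CIOT: children CO:{A,T}, IT:{G,T} ∩→ {T}; cost 0
[col 5] DK: children D:{A}, K:{A} ∩→ {A}; cost 0
[col 5] DKY: children DK:{A}, Y:{C} ∪→ {A,C}; cost 1
[col 5] CDIKOTY: children CIOT:{T}, DKY:{A,C} ∪→ {A,C,T}; cost 1
[col 6] CO: children C:{C}, O:{C} ∩→ {C}; cost 0
[col 6] IT: children I:{A}, T:{C} ∪→ {A,C}; cost 1
[col 6] CIOT: children CO:{C}, IT:{A,C} ∩→ {C}; cost 0
[col 6] DK: children D:{C}, K:{G} ∪→ {C,G}; cost 1
[col 6] DKY: children DK:{C,G}, Y:{C} ∩→ {C}; cost 0
[col 6] CDIKOTY: children CIOT:{C}, DKY:{C} ∩→ {C}; cost 0
[col 7] CO: children C:{A}, O:{T} ∪→ {A,T}; cost 1
[col 7] IT: children I:{A}, T:{A} ∩→ {A}; cost 0
[col 7] CIOT: children CO:{A,T}, IT:{A} ∩→ {A}; cost 0
[col 7] DK: children D:{C}, K:{G} ∪→ {C,G}; cost 1
[col 7] DKY: children DK:{C,G}, Y:{C} ∩→ {C}; cost 0
[col 7] CDIKOTY: children CIOT:{A}, DKY:{C} ∪→ {A,C}; cost 1
per-site changes: [4, 3, 3, 3, 4, 4, 2, 3]; total = 26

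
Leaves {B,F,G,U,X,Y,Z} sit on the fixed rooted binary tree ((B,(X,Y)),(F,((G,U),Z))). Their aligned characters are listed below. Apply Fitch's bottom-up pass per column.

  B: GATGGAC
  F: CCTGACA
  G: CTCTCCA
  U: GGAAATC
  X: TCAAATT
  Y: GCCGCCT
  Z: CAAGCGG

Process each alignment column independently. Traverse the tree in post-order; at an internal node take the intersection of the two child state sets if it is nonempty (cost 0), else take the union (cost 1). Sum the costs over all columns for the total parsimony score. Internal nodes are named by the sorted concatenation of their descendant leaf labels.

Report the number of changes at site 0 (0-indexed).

[col 0] XY: children X:{T}, Y:{G} ∪→ {G,T}; cost 1
[col 0] BXY: children B:{G}, XY:{G,T} ∩→ {G}; cost 0
[col 0] GU: children G:{C}, U:{G} ∪→ {C,G}; cost 1
[col 0] GUZ: children GU:{C,G}, Z:{C} ∩→ {C}; cost 0
[col 0] FGUZ: children F:{C}, GUZ:{C} ∩→ {C}; cost 0
[col 0] BFGUXYZ: children BXY:{G}, FGUZ:{C} ∪→ {C,G}; cost 1
[col 1] XY: children X:{C}, Y:{C} ∩→ {C}; cost 0
[col 1] BXY: children B:{A}, XY:{C} ∪→ {A,C}; cost 1
[col 1] GU: children G:{T}, U:{G} ∪→ {G,T}; cost 1
[col 1] GUZ: children GU:{G,T}, Z:{A} ∪→ {A,G,T}; cost 1
[col 1] FGUZ: children F:{C}, GUZ:{A,G,T} ∪→ {A,C,G,T}; cost 1
[col 1] BFGUXYZ: children BXY:{A,C}, FGUZ:{A,C,G,T} ∩→ {A,C}; cost 0
[col 2] XY: children X:{A}, Y:{C} ∪→ {A,C}; cost 1
[col 2] BXY: children B:{T}, XY:{A,C} ∪→ {A,C,T}; cost 1
[col 2] GU: children G:{C}, U:{A} ∪→ {A,C}; cost 1
[col 2] GUZ: children GU:{A,C}, Z:{A} ∩→ {A}; cost 0
[col 2] FGUZ: children F:{T}, GUZ:{A} ∪→ {A,T}; cost 1
[col 2] BFGUXYZ: children BXY:{A,C,T}, FGUZ:{A,T} ∩→ {A,T}; cost 0
[col 3] XY: children X:{A}, Y:{G} ∪→ {A,G}; cost 1
[col 3] BXY: children B:{G}, XY:{A,G} ∩→ {G}; cost 0
[col 3] GU: children G:{T}, U:{A} ∪→ {A,T}; cost 1
[col 3] GUZ: children GU:{A,T}, Z:{G} ∪→ {A,G,T}; cost 1
[col 3] FGUZ: children F:{G}, GUZ:{A,G,T} ∩→ {G}; cost 0
[col 3] BFGUXYZ: children BXY:{G}, FGUZ:{G} ∩→ {G}; cost 0
[col 4] XY: children X:{A}, Y:{C} ∪→ {A,C}; cost 1
[col 4] BXY: children B:{G}, XY:{A,C} ∪→ {A,C,G}; cost 1
[col 4] GU: children G:{C}, U:{A} ∪→ {A,C}; cost 1
[col 4] GUZ: children GU:{A,C}, Z:{C} ∩→ {C}; cost 0
[col 4] FGUZ: children F:{A}, GUZ:{C} ∪→ {A,C}; cost 1
[col 4] BFGUXYZ: children BXY:{A,C,G}, FGUZ:{A,C} ∩→ {A,C}; cost 0
[col 5] XY: children X:{T}, Y:{C} ∪→ {C,T}; cost 1
[col 5] BXY: children B:{A}, XY:{C,T} ∪→ {A,C,T}; cost 1
[col 5] GU: children G:{C}, U:{T} ∪→ {C,T}; cost 1
[col 5] GUZ: children GU:{C,T}, Z:{G} ∪→ {C,G,T}; cost 1
[col 5] FGUZ: children F:{C}, GUZ:{C,G,T} ∩→ {C}; cost 0
[col 5] BFGUXYZ: children BXY:{A,C,T}, FGUZ:{C} ∩→ {C}; cost 0
[col 6] XY: children X:{T}, Y:{T} ∩→ {T}; cost 0
[col 6] BXY: children B:{C}, XY:{T} ∪→ {C,T}; cost 1
[col 6] GU: children G:{A}, U:{C} ∪→ {A,C}; cost 1
[col 6] GUZ: children GU:{A,C}, Z:{G} ∪→ {A,C,G}; cost 1
[col 6] FGUZ: children F:{A}, GUZ:{A,C,G} ∩→ {A}; cost 0
[col 6] BFGUXYZ: children BXY:{C,T}, FGUZ:{A} ∪→ {A,C,T}; cost 1
per-site changes: [3, 4, 4, 3, 4, 4, 4]; total = 26

3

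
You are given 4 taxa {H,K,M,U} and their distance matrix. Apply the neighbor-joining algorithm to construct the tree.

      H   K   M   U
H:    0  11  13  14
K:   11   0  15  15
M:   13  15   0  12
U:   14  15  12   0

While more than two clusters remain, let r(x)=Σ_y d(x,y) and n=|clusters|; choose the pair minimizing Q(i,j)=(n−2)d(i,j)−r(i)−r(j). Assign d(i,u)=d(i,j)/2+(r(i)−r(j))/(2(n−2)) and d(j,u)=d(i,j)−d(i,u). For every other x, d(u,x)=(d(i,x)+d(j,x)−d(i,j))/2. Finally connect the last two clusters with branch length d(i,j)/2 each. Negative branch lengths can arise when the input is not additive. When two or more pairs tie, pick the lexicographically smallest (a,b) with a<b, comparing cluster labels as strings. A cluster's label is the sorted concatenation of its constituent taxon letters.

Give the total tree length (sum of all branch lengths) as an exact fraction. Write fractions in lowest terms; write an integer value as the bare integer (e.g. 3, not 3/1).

103/4

1. join H+K (d=11, Q=-57) ⇒ HK; edges |H|=19/4, |K|=25/4
  updated: d(HK,M)=17/2, d(HK,U)=9
2. join HK+M (d=17/2, Q=-59/2) ⇒ HKM; edges |HK|=11/4, |M|=23/4
  updated: d(HKM,U)=25/4
3. join HKM+U (d=25/4) ⇒ HKMU; edges |HKM|=25/8, |U|=25/8
final tree: (((H:19/4,K:25/4):11/4,M:23/4):25/8,U:25/8)
total length: 103/4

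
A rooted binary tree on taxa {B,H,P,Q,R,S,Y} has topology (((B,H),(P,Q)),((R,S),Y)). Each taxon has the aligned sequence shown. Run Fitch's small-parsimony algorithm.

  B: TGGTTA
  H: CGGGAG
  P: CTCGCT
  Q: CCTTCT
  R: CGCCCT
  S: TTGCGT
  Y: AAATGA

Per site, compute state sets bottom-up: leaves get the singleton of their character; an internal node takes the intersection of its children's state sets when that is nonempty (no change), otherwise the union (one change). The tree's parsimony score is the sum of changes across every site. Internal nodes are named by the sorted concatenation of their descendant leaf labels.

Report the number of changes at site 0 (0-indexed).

3

site 0, node BH: B={T} ∪ H={C} → {C,T} (+1)
site 0, node PQ: P={C} ∩ Q={C} → {C} (+0)
site 0, node BHPQ: BH={C,T} ∩ PQ={C} → {C} (+0)
site 0, node RS: R={C} ∪ S={T} → {C,T} (+1)
site 0, node RSY: RS={C,T} ∪ Y={A} → {A,C,T} (+1)
site 0, node BHPQRSY: BHPQ={C} ∩ RSY={A,C,T} → {C} (+0)
site 1, node BH: B={G} ∩ H={G} → {G} (+0)
site 1, node PQ: P={T} ∪ Q={C} → {C,T} (+1)
site 1, node BHPQ: BH={G} ∪ PQ={C,T} → {C,G,T} (+1)
site 1, node RS: R={G} ∪ S={T} → {G,T} (+1)
site 1, node RSY: RS={G,T} ∪ Y={A} → {A,G,T} (+1)
site 1, node BHPQRSY: BHPQ={C,G,T} ∩ RSY={A,G,T} → {G,T} (+0)
site 2, node BH: B={G} ∩ H={G} → {G} (+0)
site 2, node PQ: P={C} ∪ Q={T} → {C,T} (+1)
site 2, node BHPQ: BH={G} ∪ PQ={C,T} → {C,G,T} (+1)
site 2, node RS: R={C} ∪ S={G} → {C,G} (+1)
site 2, node RSY: RS={C,G} ∪ Y={A} → {A,C,G} (+1)
site 2, node BHPQRSY: BHPQ={C,G,T} ∩ RSY={A,C,G} → {C,G} (+0)
site 3, node BH: B={T} ∪ H={G} → {G,T} (+1)
site 3, node PQ: P={G} ∪ Q={T} → {G,T} (+1)
site 3, node BHPQ: BH={G,T} ∩ PQ={G,T} → {G,T} (+0)
site 3, node RS: R={C} ∩ S={C} → {C} (+0)
site 3, node RSY: RS={C} ∪ Y={T} → {C,T} (+1)
site 3, node BHPQRSY: BHPQ={G,T} ∩ RSY={C,T} → {T} (+0)
site 4, node BH: B={T} ∪ H={A} → {A,T} (+1)
site 4, node PQ: P={C} ∩ Q={C} → {C} (+0)
site 4, node BHPQ: BH={A,T} ∪ PQ={C} → {A,C,T} (+1)
site 4, node RS: R={C} ∪ S={G} → {C,G} (+1)
site 4, node RSY: RS={C,G} ∩ Y={G} → {G} (+0)
site 4, node BHPQRSY: BHPQ={A,C,T} ∪ RSY={G} → {A,C,G,T} (+1)
site 5, node BH: B={A} ∪ H={G} → {A,G} (+1)
site 5, node PQ: P={T} ∩ Q={T} → {T} (+0)
site 5, node BHPQ: BH={A,G} ∪ PQ={T} → {A,G,T} (+1)
site 5, node RS: R={T} ∩ S={T} → {T} (+0)
site 5, node RSY: RS={T} ∪ Y={A} → {A,T} (+1)
site 5, node BHPQRSY: BHPQ={A,G,T} ∩ RSY={A,T} → {A,T} (+0)
per-site changes: [3, 4, 4, 3, 4, 3]; total = 21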